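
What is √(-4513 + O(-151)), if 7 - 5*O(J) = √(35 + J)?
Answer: √(-112790 - 10*I*√29)/5 ≈ 0.016035 - 67.168*I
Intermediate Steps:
O(J) = 7/5 - √(35 + J)/5
√(-4513 + O(-151)) = √(-4513 + (7/5 - √(35 - 151)/5)) = √(-4513 + (7/5 - 2*I*√29/5)) = √(-22558/5 - 2*I*√29/5)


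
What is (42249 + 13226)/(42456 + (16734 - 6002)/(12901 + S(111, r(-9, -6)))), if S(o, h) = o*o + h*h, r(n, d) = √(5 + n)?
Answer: 139896855/107066614 ≈ 1.3066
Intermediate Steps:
S(o, h) = h² + o² (S(o, h) = o² + h² = h² + o²)
(42249 + 13226)/(42456 + (16734 - 6002)/(12901 + S(111, r(-9, -6)))) = (42249 + 13226)/(42456 + (16734 - 6002)/(12901 + ((√(5 - 9))² + 111²))) = 55475/(42456 + 10732/(12901 + ((√(-4))² + 12321))) = 55475/(42456 + 10732/(12901 + ((2*I)² + 12321))) = 55475/(42456 + 10732/(12901 + (-4 + 12321))) = 55475/(42456 + 10732/(12901 + 12317)) = 55475/(42456 + 10732/25218) = 55475/(42456 + 10732*(1/25218)) = 55475/(42456 + 5366/12609) = 55475/(535333070/12609) = 55475*(12609/535333070) = 139896855/107066614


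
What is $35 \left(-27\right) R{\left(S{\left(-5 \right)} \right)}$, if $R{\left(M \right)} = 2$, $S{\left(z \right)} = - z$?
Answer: $-1890$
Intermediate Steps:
$35 \left(-27\right) R{\left(S{\left(-5 \right)} \right)} = 35 \left(-27\right) 2 = \left(-945\right) 2 = -1890$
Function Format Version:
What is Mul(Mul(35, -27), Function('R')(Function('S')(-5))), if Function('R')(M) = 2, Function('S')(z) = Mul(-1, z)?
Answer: -1890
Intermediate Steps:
Mul(Mul(35, -27), Function('R')(Function('S')(-5))) = Mul(Mul(35, -27), 2) = Mul(-945, 2) = -1890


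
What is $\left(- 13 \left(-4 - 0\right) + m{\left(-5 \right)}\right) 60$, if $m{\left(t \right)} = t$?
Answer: $2820$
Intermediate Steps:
$\left(- 13 \left(-4 - 0\right) + m{\left(-5 \right)}\right) 60 = \left(- 13 \left(-4 - 0\right) - 5\right) 60 = \left(- 13 \left(-4 + 0\right) - 5\right) 60 = \left(\left(-13\right) \left(-4\right) - 5\right) 60 = \left(52 - 5\right) 60 = 47 \cdot 60 = 2820$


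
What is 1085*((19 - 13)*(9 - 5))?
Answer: 26040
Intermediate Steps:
1085*((19 - 13)*(9 - 5)) = 1085*(6*4) = 1085*24 = 26040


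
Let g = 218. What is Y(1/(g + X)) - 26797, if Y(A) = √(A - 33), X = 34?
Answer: -26797 + I*√58205/42 ≈ -26797.0 + 5.7442*I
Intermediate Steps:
Y(A) = √(-33 + A)
Y(1/(g + X)) - 26797 = √(-33 + 1/(218 + 34)) - 26797 = √(-33 + 1/252) - 26797 = √(-8315/252) - 26797 = I*√58205/42 - 26797 = -26797 + I*√58205/42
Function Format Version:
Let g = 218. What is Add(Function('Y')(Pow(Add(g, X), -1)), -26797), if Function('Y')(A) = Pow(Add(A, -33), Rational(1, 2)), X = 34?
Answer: Add(-26797, Mul(Rational(1, 42), I, Pow(58205, Rational(1, 2)))) ≈ Add(-26797., Mul(5.7442, I))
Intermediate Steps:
Function('Y')(A) = Pow(Add(-33, A), Rational(1, 2))
Add(Function('Y')(Pow(Add(g, X), -1)), -26797) = Add(Pow(Add(-33, Pow(Add(218, 34), -1)), Rational(1, 2)), -26797) = Add(Pow(Add(-33, Pow(252, -1)), Rational(1, 2)), -26797) = Add(Pow(Add(-33, Rational(1, 252)), Rational(1, 2)), -26797) = Add(Pow(Rational(-8315, 252), Rational(1, 2)), -26797) = Add(Mul(Rational(1, 42), I, Pow(58205, Rational(1, 2))), -26797) = Add(-26797, Mul(Rational(1, 42), I, Pow(58205, Rational(1, 2))))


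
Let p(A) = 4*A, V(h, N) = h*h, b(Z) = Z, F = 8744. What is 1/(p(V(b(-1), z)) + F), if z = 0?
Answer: 1/8748 ≈ 0.00011431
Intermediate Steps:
V(h, N) = h**2
1/(p(V(b(-1), z)) + F) = 1/(4*(-1)**2 + 8744) = 1/(4*1 + 8744) = 1/(4 + 8744) = 1/8748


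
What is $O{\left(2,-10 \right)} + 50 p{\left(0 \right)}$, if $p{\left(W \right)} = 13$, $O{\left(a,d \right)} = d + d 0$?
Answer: $640$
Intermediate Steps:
$O{\left(a,d \right)} = d$ ($O{\left(a,d \right)} = d + 0 = d$)
$O{\left(2,-10 \right)} + 50 p{\left(0 \right)} = -10 + 50 \cdot 13 = -10 + 650 = 640$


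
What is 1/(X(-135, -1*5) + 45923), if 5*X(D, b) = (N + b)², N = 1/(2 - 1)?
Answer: 5/229631 ≈ 2.1774e-5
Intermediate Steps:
N = 1 (N = 1/1 = 1)
X(D, b) = (1 + b)²/5
1/(X(-135, -1*5) + 45923) = 1/((1 - 1*5)²/5 + 45923) = 1/((1 - 5)²/5 + 45923) = 1/((⅕)*(-4)² + 45923) = 1/((⅕)*16 + 45923) = 1/(16/5 + 45923) = 1/(229631/5) = 5/229631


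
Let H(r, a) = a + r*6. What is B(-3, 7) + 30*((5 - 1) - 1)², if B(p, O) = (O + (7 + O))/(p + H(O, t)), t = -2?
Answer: 10011/37 ≈ 270.57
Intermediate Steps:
H(r, a) = a + 6*r
B(p, O) = (7 + 2*O)/(-2 + p + 6*O) (B(p, O) = (O + (7 + O))/(p + (-2 + 6*O)) = (7 + 2*O)/(-2 + p + 6*O))
B(-3, 7) + 30*((5 - 1) - 1)² = (7 + 2*7)/(-2 - 3 + 6*7) + 30*((5 - 1) - 1)² = (7 + 14)/(-2 - 3 + 42) + 30*(4 - 1)² = 21/37 + 30*3² = (1/37)*21 + 30*9 = 21/37 + 270 = 10011/37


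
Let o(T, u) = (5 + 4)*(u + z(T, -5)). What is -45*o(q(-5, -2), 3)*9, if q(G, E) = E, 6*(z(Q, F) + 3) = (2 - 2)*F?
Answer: 0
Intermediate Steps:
z(Q, F) = -3 (z(Q, F) = -3 + ((2 - 2)*F)/6 = -3 + (0*F)/6 = -3 + (⅙)*0 = -3 + 0 = -3)
o(T, u) = -27 + 9*u (o(T, u) = (5 + 4)*(u - 3) = 9*(-3 + u) = -27 + 9*u)
-45*o(q(-5, -2), 3)*9 = -45*(-27 + 9*3)*9 = -45*(-27 + 27)*9 = -45*0*9 = 0*9 = 0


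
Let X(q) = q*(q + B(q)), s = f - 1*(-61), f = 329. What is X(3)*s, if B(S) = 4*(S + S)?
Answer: 31590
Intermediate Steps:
B(S) = 8*S (B(S) = 4*(2*S) = 8*S)
s = 390 (s = 329 - 1*(-61) = 329 + 61 = 390)
X(q) = 9*q² (X(q) = q*(q + 8*q) = q*(9*q) = 9*q²)
X(3)*s = (9*3²)*390 = (9*9)*390 = 81*390 = 31590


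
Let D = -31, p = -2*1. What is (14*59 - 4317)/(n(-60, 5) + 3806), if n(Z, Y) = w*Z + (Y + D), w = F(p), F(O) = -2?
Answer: -3491/3900 ≈ -0.89513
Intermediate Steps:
p = -2
w = -2
n(Z, Y) = -31 + Y - 2*Z (n(Z, Y) = -2*Z + (Y - 31) = -2*Z + (-31 + Y) = -31 + Y - 2*Z)
(14*59 - 4317)/(n(-60, 5) + 3806) = (14*59 - 4317)/((-31 + 5 - 2*(-60)) + 3806) = (826 - 4317)/((-31 + 5 + 120) + 3806) = -3491/(94 + 3806) = -3491/3900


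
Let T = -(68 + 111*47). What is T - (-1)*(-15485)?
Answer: -20770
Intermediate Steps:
T = -5285 (T = -(68 + 5217) = -1*5285 = -5285)
T - (-1)*(-15485) = -5285 - (-1)*(-15485) = -5285 - 1*15485 = -5285 - 15485 = -20770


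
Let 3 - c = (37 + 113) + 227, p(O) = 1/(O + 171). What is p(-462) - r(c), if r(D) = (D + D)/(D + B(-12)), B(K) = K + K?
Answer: -109033/57909 ≈ -1.8828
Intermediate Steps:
B(K) = 2*K
p(O) = 1/(171 + O)
c = -374 (c = 3 - ((37 + 113) + 227) = 3 - (150 + 227) = 3 - 1*377 = 3 - 377 = -374)
r(D) = 2*D/(-24 + D) (r(D) = (D + D)/(D + 2*(-12)) = (2*D)/(D - 24) = (2*D)/(-24 + D) = 2*D/(-24 + D))
p(-462) - r(c) = 1/(171 - 462) - 2*(-374)/(-24 - 374) = 1/(-291) - 2*(-374)/(-398) = -1/291 - 2*(-374)*(-1)/398 = -1/291 - 1*374/199 = -1/291 - 374/199 = -109033/57909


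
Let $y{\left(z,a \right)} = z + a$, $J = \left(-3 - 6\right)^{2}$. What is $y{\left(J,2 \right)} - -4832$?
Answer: $4915$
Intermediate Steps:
$J = 81$ ($J = \left(-3 - 6\right)^{2} = \left(-9\right)^{2} = 81$)
$y{\left(z,a \right)} = a + z$
$y{\left(J,2 \right)} - -4832 = \left(2 + 81\right) - -4832 = 83 + 4832 = 4915$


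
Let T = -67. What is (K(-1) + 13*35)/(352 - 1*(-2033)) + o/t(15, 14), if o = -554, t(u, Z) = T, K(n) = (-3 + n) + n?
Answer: 30032/3551 ≈ 8.4573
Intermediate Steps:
K(n) = -3 + 2*n
t(u, Z) = -67
(K(-1) + 13*35)/(352 - 1*(-2033)) + o/t(15, 14) = ((-3 + 2*(-1)) + 13*35)/(352 - 1*(-2033)) - 554/(-67) = ((-3 - 2) + 455)/(352 + 2033) - 554*(-1/67) = (-5 + 455)/2385 + 554/67 = 450*(1/2385) + 554/67 = 10/53 + 554/67 = 30032/3551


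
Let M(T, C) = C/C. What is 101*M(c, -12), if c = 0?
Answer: 101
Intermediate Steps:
M(T, C) = 1
101*M(c, -12) = 101*1 = 101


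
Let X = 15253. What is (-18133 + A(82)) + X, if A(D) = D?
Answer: -2798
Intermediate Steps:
(-18133 + A(82)) + X = (-18133 + 82) + 15253 = -18051 + 15253 = -2798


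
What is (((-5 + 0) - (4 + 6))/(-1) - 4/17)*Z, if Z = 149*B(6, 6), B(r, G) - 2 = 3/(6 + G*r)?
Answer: 1084571/238 ≈ 4557.0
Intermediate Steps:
B(r, G) = 2 + 3/(6 + G*r)
Z = 4321/14 (Z = 149*((15 + 2*6*6)/(6 + 6*6)) = 149*((15 + 72)/(6 + 36)) = 149*(87/42) = 149*((1/42)*87) = 149*(29/14) = 4321/14 ≈ 308.64)
(((-5 + 0) - (4 + 6))/(-1) - 4/17)*Z = (((-5 + 0) - (4 + 6))/(-1) - 4/17)*(4321/14) = ((-5 - 1*10)*(-1) - 4*1/17)*(4321/14) = ((-5 - 10)*(-1) - 4/17)*(4321/14) = (-15*(-1) - 4/17)*(4321/14) = (15 - 4/17)*(4321/14) = (251/17)*(4321/14) = 1084571/238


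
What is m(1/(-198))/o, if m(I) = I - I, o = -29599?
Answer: 0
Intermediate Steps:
m(I) = 0
m(1/(-198))/o = 0/(-29599) = 0*(-1/29599) = 0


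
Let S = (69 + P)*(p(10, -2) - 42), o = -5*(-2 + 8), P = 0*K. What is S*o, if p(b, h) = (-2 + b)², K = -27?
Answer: -45540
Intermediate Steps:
P = 0 (P = 0*(-27) = 0)
o = -30 (o = -5*6 = -30)
S = 1518 (S = (69 + 0)*((-2 + 10)² - 42) = 69*(8² - 42) = 69*(64 - 42) = 69*22 = 1518)
S*o = 1518*(-30) = -45540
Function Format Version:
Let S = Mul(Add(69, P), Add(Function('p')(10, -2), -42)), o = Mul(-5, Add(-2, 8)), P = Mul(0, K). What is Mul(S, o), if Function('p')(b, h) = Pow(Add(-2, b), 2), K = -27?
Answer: -45540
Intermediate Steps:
P = 0 (P = Mul(0, -27) = 0)
o = -30 (o = Mul(-5, 6) = -30)
S = 1518 (S = Mul(Add(69, 0), Add(Pow(Add(-2, 10), 2), -42)) = Mul(69, Add(Pow(8, 2), -42)) = Mul(69, Add(64, -42)) = Mul(69, 22) = 1518)
Mul(S, o) = Mul(1518, -30) = -45540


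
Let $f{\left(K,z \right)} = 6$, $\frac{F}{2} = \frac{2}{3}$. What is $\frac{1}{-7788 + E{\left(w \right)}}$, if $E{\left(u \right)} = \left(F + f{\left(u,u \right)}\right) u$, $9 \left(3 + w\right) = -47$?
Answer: $- \frac{27}{211904} \approx -0.00012742$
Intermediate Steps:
$F = \frac{4}{3}$ ($F = 2 \cdot \frac{2}{3} = \frac{4}{3} \approx 1.3333$)
$w = - \frac{74}{9}$ ($w = -3 + \frac{1}{9} \left(-47\right) = -3 - \frac{47}{9} = - \frac{74}{9} \approx -8.2222$)
$E{\left(u \right)} = \frac{22 u}{3}$ ($E{\left(u \right)} = \left(\frac{4}{3} + 6\right) u = \frac{22 u}{3}$)
$\frac{1}{-7788 + E{\left(w \right)}} = \frac{1}{-7788 + \frac{22}{3} \left(- \frac{74}{9}\right)} = \frac{1}{-7788 - \frac{1628}{27}} = \frac{1}{- \frac{211904}{27}} = - \frac{27}{211904}$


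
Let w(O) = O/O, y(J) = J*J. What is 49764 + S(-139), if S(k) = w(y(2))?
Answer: 49765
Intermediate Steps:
y(J) = J²
w(O) = 1
S(k) = 1
49764 + S(-139) = 49764 + 1 = 49765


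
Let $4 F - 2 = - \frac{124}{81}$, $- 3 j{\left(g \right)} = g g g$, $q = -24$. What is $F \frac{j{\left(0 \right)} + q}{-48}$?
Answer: $\frac{19}{324} \approx 0.058642$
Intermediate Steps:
$j{\left(g \right)} = - \frac{g^{3}}{3}$ ($j{\left(g \right)} = - \frac{g g g}{3} = - \frac{g^{2} g}{3} = - \frac{g^{3}}{3}$)
$F = \frac{19}{162}$ ($F = \frac{1}{2} + \frac{\left(-124\right) \frac{1}{81}}{4} = \frac{1}{2} + \frac{1}{4} \left(- \frac{124}{81}\right) = \frac{1}{2} - \frac{31}{81} = \frac{19}{162} \approx 0.11728$)
$F \frac{j{\left(0 \right)} + q}{-48} = \frac{19 \frac{- \frac{0^{3}}{3} - 24}{-48}}{162} = \frac{19 \left(\left(- \frac{1}{3}\right) 0 - 24\right) \left(- \frac{1}{48}\right)}{162} = \frac{19 \left(0 - 24\right) \left(- \frac{1}{48}\right)}{162} = \frac{19 \left(\left(-24\right) \left(- \frac{1}{48}\right)\right)}{162} = \frac{19}{162} \cdot \frac{1}{2} = \frac{19}{324}$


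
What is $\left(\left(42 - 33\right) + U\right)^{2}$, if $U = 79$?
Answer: $7744$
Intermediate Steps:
$\left(\left(42 - 33\right) + U\right)^{2} = \left(\left(42 - 33\right) + 79\right)^{2} = \left(9 + 79\right)^{2} = 88^{2} = 7744$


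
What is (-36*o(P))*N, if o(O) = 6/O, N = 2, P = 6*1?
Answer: -72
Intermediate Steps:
P = 6
(-36*o(P))*N = -216/6*2 = -36*1*2 = -36*2 = -72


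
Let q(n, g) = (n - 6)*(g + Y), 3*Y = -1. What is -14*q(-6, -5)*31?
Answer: -27776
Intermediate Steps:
Y = -⅓ (Y = (⅓)*(-1) = -⅓ ≈ -0.33333)
q(n, g) = (-6 + n)*(-⅓ + g) (q(n, g) = (n - 6)*(g - ⅓) = (-6 + n)*(-⅓ + g))
-14*q(-6, -5)*31 = -14*(2 - 6*(-5) - ⅓*(-6) - 5*(-6))*31 = -14*(2 + 30 + 2 + 30)*31 = -14*64*31 = -896*31 = -27776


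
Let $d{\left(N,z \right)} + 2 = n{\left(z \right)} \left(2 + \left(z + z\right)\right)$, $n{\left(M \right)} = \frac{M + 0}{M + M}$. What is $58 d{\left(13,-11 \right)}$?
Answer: $-696$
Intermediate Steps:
$n{\left(M \right)} = \frac{1}{2}$ ($n{\left(M \right)} = \frac{M}{2 M} = M \frac{1}{2 M} = \frac{1}{2}$)
$d{\left(N,z \right)} = -1 + z$ ($d{\left(N,z \right)} = -2 + \frac{2 + \left(z + z\right)}{2} = -2 + \frac{2 + 2 z}{2} = -2 + \left(1 + z\right) = -1 + z$)
$58 d{\left(13,-11 \right)} = 58 \left(-1 - 11\right) = 58 \left(-12\right) = -696$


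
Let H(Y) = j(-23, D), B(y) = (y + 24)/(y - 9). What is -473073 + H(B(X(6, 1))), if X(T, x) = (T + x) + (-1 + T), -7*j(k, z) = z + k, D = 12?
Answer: -3311500/7 ≈ -4.7307e+5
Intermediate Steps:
j(k, z) = -k/7 - z/7 (j(k, z) = -(z + k)/7 = -(k + z)/7 = -k/7 - z/7)
X(T, x) = -1 + x + 2*T
B(y) = (24 + y)/(-9 + y)
H(Y) = 11/7 (H(Y) = -⅐*(-23) - ⅐*12 = 23/7 - 12/7 = 11/7)
-473073 + H(B(X(6, 1))) = -473073 + 11/7 = -3311500/7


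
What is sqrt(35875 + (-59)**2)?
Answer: 2*sqrt(9839) ≈ 198.38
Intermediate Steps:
sqrt(35875 + (-59)**2) = sqrt(35875 + 3481) = sqrt(39356) = 2*sqrt(9839)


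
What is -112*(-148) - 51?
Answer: 16525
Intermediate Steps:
-112*(-148) - 51 = 16576 - 51 = 16525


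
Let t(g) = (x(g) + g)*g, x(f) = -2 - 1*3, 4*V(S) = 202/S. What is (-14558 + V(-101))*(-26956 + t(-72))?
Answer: 311726602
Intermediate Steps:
V(S) = 101/(2*S) (V(S) = (202/S)/4 = 101/(2*S))
x(f) = -5 (x(f) = -2 - 3 = -5)
t(g) = g*(-5 + g) (t(g) = (-5 + g)*g = g*(-5 + g))
(-14558 + V(-101))*(-26956 + t(-72)) = (-14558 + (101/2)/(-101))*(-26956 - 72*(-5 - 72)) = (-14558 + (101/2)*(-1/101))*(-26956 - 72*(-77)) = (-14558 - 1/2)*(-26956 + 5544) = -29117/2*(-21412) = 311726602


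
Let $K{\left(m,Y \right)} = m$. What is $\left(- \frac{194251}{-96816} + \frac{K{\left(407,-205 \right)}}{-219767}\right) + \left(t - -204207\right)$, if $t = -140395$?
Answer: $\frac{1357768141531469}{21276961872} \approx 63814.0$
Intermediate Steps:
$\left(- \frac{194251}{-96816} + \frac{K{\left(407,-205 \right)}}{-219767}\right) + \left(t - -204207\right) = \left(- \frac{194251}{-96816} + \frac{407}{-219767}\right) - -63812 = \left(\left(-194251\right) \left(- \frac{1}{96816}\right) + 407 \left(- \frac{1}{219767}\right)\right) + \left(-140395 + 204207\right) = \left(\frac{194251}{96816} - \frac{407}{219767}\right) + 63812 = \frac{42650555405}{21276961872} + 63812 = \frac{1357768141531469}{21276961872}$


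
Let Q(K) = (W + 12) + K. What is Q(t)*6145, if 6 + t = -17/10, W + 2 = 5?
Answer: 89717/2 ≈ 44859.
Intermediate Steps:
W = 3 (W = -2 + 5 = 3)
t = -77/10 (t = -6 - 17/10 = -77/10 ≈ -7.7000)
Q(K) = 15 + K (Q(K) = (3 + 12) + K = 15 + K)
Q(t)*6145 = (15 - 77/10)*6145 = (73/10)*6145 = 89717/2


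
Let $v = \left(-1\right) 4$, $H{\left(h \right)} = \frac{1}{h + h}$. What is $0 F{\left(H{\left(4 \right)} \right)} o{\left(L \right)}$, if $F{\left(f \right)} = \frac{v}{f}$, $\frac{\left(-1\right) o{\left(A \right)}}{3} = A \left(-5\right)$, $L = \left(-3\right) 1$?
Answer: $0$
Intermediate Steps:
$L = -3$
$H{\left(h \right)} = \frac{1}{2 h}$
$o{\left(A \right)} = 15 A$ ($o{\left(A \right)} = - 3 A \left(-5\right) = - 3 \left(- 5 A\right) = 15 A$)
$v = -4$
$F{\left(f \right)} = - \frac{4}{f}$
$0 F{\left(H{\left(4 \right)} \right)} o{\left(L \right)} = 0 \left(- \frac{4}{\frac{1}{2} \cdot \frac{1}{4}}\right) 15 \left(-3\right) = 0 \left(- \frac{4}{\frac{1}{2} \cdot \frac{1}{4}}\right) \left(-45\right) = 0 \left(- 4 \frac{1}{\frac{1}{8}}\right) \left(-45\right) = 0 \left(\left(-4\right) 8\right) \left(-45\right) = 0 \left(-32\right) \left(-45\right) = 0 \left(-45\right) = 0$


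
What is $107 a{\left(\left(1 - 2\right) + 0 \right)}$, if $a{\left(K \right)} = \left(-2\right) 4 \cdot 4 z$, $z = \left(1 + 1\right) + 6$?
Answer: $-27392$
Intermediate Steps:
$z = 8$ ($z = 2 + 6 = 8$)
$a{\left(K \right)} = -256$ ($a{\left(K \right)} = \left(-2\right) 4 \cdot 4 \cdot 8 = \left(-8\right) 4 \cdot 8 = \left(-32\right) 8 = -256$)
$107 a{\left(\left(1 - 2\right) + 0 \right)} = 107 \left(-256\right) = -27392$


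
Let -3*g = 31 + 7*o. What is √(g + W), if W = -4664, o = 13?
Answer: I*√42342/3 ≈ 68.591*I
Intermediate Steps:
g = -122/3 (g = -(31 + 7*13)/3 = -(31 + 91)/3 = -⅓*122 = -122/3 ≈ -40.667)
√(g + W) = √(-122/3 - 4664) = √(-14114/3) = I*√42342/3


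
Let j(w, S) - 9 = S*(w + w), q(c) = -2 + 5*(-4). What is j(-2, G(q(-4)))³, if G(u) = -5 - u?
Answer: -205379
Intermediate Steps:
q(c) = -22 (q(c) = -2 - 20 = -22)
j(w, S) = 9 + 2*S*w (j(w, S) = 9 + S*(w + w) = 9 + S*(2*w) = 9 + 2*S*w)
j(-2, G(q(-4)))³ = (9 + 2*(-5 - 1*(-22))*(-2))³ = (9 + 2*(-5 + 22)*(-2))³ = (9 + 2*17*(-2))³ = (9 - 68)³ = (-59)³ = -205379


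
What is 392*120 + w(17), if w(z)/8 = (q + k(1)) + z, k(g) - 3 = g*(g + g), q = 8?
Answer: 47280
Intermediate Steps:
k(g) = 3 + 2*g² (k(g) = 3 + g*(g + g) = 3 + g*(2*g) = 3 + 2*g²)
w(z) = 104 + 8*z (w(z) = 8*((8 + (3 + 2*1²)) + z) = 8*((8 + (3 + 2*1)) + z) = 8*((8 + (3 + 2)) + z) = 8*((8 + 5) + z) = 8*(13 + z) = 104 + 8*z)
392*120 + w(17) = 392*120 + (104 + 8*17) = 47040 + (104 + 136) = 47040 + 240 = 47280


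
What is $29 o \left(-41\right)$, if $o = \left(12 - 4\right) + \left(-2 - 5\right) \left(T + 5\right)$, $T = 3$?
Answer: $57072$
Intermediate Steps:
$o = -48$ ($o = \left(12 - 4\right) + \left(-2 - 5\right) \left(3 + 5\right) = 8 - 56 = -48$)
$29 o \left(-41\right) = 29 \left(-48\right) \left(-41\right) = \left(-1392\right) \left(-41\right) = 57072$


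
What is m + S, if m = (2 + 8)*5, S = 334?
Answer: 384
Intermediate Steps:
m = 50 (m = 10*5 = 50)
m + S = 50 + 334 = 384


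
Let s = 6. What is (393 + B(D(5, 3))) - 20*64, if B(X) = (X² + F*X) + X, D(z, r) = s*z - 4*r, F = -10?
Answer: -725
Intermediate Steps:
D(z, r) = -4*r + 6*z (D(z, r) = 6*z - 4*r = -4*r + 6*z)
B(X) = X² - 9*X (B(X) = (X² - 10*X) + X = X² - 9*X)
(393 + B(D(5, 3))) - 20*64 = (393 + (-4*3 + 6*5)*(-9 + (-4*3 + 6*5))) - 20*64 = (393 + (-12 + 30)*(-9 + (-12 + 30))) - 1280 = (393 + 18*(-9 + 18)) - 1280 = (393 + 18*9) - 1280 = (393 + 162) - 1280 = 555 - 1280 = -725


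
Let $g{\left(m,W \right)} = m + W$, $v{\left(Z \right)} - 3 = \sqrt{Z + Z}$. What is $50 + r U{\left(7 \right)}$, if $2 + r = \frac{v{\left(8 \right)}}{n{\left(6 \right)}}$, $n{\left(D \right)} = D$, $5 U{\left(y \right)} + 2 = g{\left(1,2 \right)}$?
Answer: $\frac{299}{6} \approx 49.833$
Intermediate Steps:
$v{\left(Z \right)} = 3 + \sqrt{2} \sqrt{Z}$ ($v{\left(Z \right)} = 3 + \sqrt{Z + Z} = 3 + \sqrt{2 Z} = 3 + \sqrt{2} \sqrt{Z}$)
$g{\left(m,W \right)} = W + m$
$U{\left(y \right)} = \frac{1}{5}$ ($U{\left(y \right)} = - \frac{2}{5} + \frac{2 + 1}{5} = - \frac{2}{5} + \frac{1}{5} \cdot 3 = - \frac{2}{5} + \frac{3}{5} = \frac{1}{5}$)
$r = - \frac{5}{6}$ ($r = -2 + \frac{3 + \sqrt{2} \sqrt{8}}{6} = -2 + \left(3 + \sqrt{2} \cdot 2 \sqrt{2}\right) \frac{1}{6} = -2 + \left(3 + 4\right) \frac{1}{6} = -2 + 7 \cdot \frac{1}{6} = -2 + \frac{7}{6} = - \frac{5}{6} \approx -0.83333$)
$50 + r U{\left(7 \right)} = 50 - \frac{1}{6} = \frac{299}{6}$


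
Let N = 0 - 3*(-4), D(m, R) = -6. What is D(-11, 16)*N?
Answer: -72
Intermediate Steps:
N = 12 (N = 0 + 12 = 12)
D(-11, 16)*N = -6*12 = -72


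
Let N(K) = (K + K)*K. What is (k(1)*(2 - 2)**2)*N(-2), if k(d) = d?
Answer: 0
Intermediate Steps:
N(K) = 2*K**2 (N(K) = (2*K)*K = 2*K**2)
(k(1)*(2 - 2)**2)*N(-2) = (1*(2 - 2)**2)*(2*(-2)**2) = (1*0**2)*(2*4) = (1*0)*8 = 0*8 = 0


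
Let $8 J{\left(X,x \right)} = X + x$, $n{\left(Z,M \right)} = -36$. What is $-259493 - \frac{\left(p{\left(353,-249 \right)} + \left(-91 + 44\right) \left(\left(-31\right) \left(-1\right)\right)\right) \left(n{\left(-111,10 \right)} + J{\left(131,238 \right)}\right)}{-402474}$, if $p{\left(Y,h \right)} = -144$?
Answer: $- \frac{278504538379}{1073264} \approx -2.5949 \cdot 10^{5}$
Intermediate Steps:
$J{\left(X,x \right)} = \frac{X}{8} + \frac{x}{8}$ ($J{\left(X,x \right)} = \frac{X + x}{8} = \frac{X}{8} + \frac{x}{8}$)
$-259493 - \frac{\left(p{\left(353,-249 \right)} + \left(-91 + 44\right) \left(\left(-31\right) \left(-1\right)\right)\right) \left(n{\left(-111,10 \right)} + J{\left(131,238 \right)}\right)}{-402474} = -259493 - \frac{\left(-144 + \left(-91 + 44\right) \left(\left(-31\right) \left(-1\right)\right)\right) \left(-36 + \left(\frac{1}{8} \cdot 131 + \frac{1}{8} \cdot 238\right)\right)}{-402474} = -259493 - \left(-144 - 1457\right) \left(-36 + \left(\frac{131}{8} + \frac{119}{4}\right)\right) \left(- \frac{1}{402474}\right) = -259493 - \left(-144 - 1457\right) \left(-36 + \frac{369}{8}\right) \left(- \frac{1}{402474}\right) = -259493 - \left(-1601\right) \frac{81}{8} \left(- \frac{1}{402474}\right) = -259493 - \left(- \frac{129681}{8}\right) \left(- \frac{1}{402474}\right) = -259493 - \frac{43227}{1073264} = - \frac{278504538379}{1073264}$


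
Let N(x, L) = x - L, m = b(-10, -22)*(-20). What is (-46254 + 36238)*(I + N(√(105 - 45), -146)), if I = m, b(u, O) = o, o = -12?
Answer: -3866176 - 20032*√15 ≈ -3.9438e+6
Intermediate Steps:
b(u, O) = -12
m = 240 (m = -12*(-20) = 240)
I = 240
(-46254 + 36238)*(I + N(√(105 - 45), -146)) = (-46254 + 36238)*(240 + (√(105 - 45) - 1*(-146))) = -10016*(240 + (√60 + 146)) = -10016*(240 + (2*√15 + 146)) = -10016*(240 + (146 + 2*√15)) = -10016*(386 + 2*√15) = -3866176 - 20032*√15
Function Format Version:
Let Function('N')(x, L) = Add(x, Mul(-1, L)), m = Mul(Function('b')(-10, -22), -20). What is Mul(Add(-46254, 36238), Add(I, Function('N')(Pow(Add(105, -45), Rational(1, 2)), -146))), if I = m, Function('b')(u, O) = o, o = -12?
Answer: Add(-3866176, Mul(-20032, Pow(15, Rational(1, 2)))) ≈ -3.9438e+6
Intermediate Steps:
Function('b')(u, O) = -12
m = 240 (m = Mul(-12, -20) = 240)
I = 240
Mul(Add(-46254, 36238), Add(I, Function('N')(Pow(Add(105, -45), Rational(1, 2)), -146))) = Mul(Add(-46254, 36238), Add(240, Add(Pow(Add(105, -45), Rational(1, 2)), Mul(-1, -146)))) = Mul(-10016, Add(240, Add(Pow(60, Rational(1, 2)), 146))) = Mul(-10016, Add(240, Add(Mul(2, Pow(15, Rational(1, 2))), 146))) = Mul(-10016, Add(240, Add(146, Mul(2, Pow(15, Rational(1, 2)))))) = Mul(-10016, Add(386, Mul(2, Pow(15, Rational(1, 2))))) = Add(-3866176, Mul(-20032, Pow(15, Rational(1, 2))))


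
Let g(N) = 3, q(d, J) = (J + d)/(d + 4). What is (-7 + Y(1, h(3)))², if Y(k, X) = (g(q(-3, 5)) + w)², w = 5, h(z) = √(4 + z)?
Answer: 3249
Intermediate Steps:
q(d, J) = (J + d)/(4 + d)
Y(k, X) = 64 (Y(k, X) = (3 + 5)² = 8² = 64)
(-7 + Y(1, h(3)))² = (-7 + 64)² = 57² = 3249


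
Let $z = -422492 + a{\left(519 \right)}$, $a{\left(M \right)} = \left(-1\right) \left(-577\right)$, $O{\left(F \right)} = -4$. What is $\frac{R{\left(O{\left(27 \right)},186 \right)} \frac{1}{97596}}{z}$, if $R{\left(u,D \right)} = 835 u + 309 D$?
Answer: $- \frac{27067}{20588608170} \approx -1.3147 \cdot 10^{-6}$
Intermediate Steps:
$R{\left(u,D \right)} = 309 D + 835 u$
$a{\left(M \right)} = 577$
$z = -421915$ ($z = -422492 + 577 = -421915$)
$\frac{R{\left(O{\left(27 \right)},186 \right)} \frac{1}{97596}}{z} = \frac{\left(309 \cdot 186 + 835 \left(-4\right)\right) \frac{1}{97596}}{-421915} = \left(57474 - 3340\right) \frac{1}{97596} \left(- \frac{1}{421915}\right) = 54134 \cdot \frac{1}{97596} \left(- \frac{1}{421915}\right) = \frac{27067}{48798} \left(- \frac{1}{421915}\right) = - \frac{27067}{20588608170}$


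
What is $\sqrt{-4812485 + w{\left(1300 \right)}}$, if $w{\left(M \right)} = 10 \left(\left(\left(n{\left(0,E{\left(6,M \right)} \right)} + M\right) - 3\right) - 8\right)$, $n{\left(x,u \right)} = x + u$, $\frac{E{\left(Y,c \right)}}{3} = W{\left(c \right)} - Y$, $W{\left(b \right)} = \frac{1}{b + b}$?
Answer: $\frac{i \sqrt{81116197305}}{130} \approx 2190.8 i$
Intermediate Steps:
$W{\left(b \right)} = \frac{1}{2 b}$
$E{\left(Y,c \right)} = - 3 Y + \frac{3}{2 c}$ ($E{\left(Y,c \right)} = 3 \left(\frac{1}{2 c} - Y\right) = - 3 Y + \frac{3}{2 c}$)
$n{\left(x,u \right)} = u + x$
$w{\left(M \right)} = -290 + 10 M + \frac{15}{M}$ ($w{\left(M \right)} = 10 \left(\left(\left(\left(\left(\left(-3\right) 6 + \frac{3}{2 M}\right) + 0\right) + M\right) - 3\right) - 8\right) = 10 \left(\left(\left(\left(\left(-18 + \frac{3}{2 M}\right) + 0\right) + M\right) - 3\right) - 8\right) = 10 \left(\left(\left(\left(-18 + \frac{3}{2 M}\right) + M\right) - 3\right) - 8\right) = 10 \left(\left(\left(-18 + M + \frac{3}{2 M}\right) - 3\right) - 8\right) = 10 \left(\left(-21 + M + \frac{3}{2 M}\right) - 8\right) = 10 \left(-29 + M + \frac{3}{2 M}\right) = -290 + 10 M + \frac{15}{M}$)
$\sqrt{-4812485 + w{\left(1300 \right)}} = \sqrt{-4812485 + \left(-290 + 10 \cdot 1300 + \frac{15}{1300}\right)} = \sqrt{-4812485 + \left(-290 + 13000 + 15 \cdot \frac{1}{1300}\right)} = \sqrt{-4812485 + \left(-290 + 13000 + \frac{3}{260}\right)} = \sqrt{-4812485 + \frac{3304603}{260}} = \sqrt{- \frac{1247941497}{260}} = \frac{i \sqrt{81116197305}}{130}$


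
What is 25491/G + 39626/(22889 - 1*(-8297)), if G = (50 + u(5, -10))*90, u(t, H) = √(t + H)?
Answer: 162272660/23436279 - 8497*I*√5/75150 ≈ 6.924 - 0.25283*I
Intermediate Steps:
u(t, H) = √(H + t)
G = 4500 + 90*I*√5 (G = (50 + √(-10 + 5))*90 = (50 + √(-5))*90 = (50 + I*√5)*90 = 4500 + 90*I*√5 ≈ 4500.0 + 201.25*I)
25491/G + 39626/(22889 - 1*(-8297)) = 25491/(4500 + 90*I*√5) + 39626/(22889 - 1*(-8297)) = 25491/(4500 + 90*I*√5) + 39626/(22889 + 8297) = 25491/(4500 + 90*I*√5) + 39626/31186 = 25491/(4500 + 90*I*√5) + 39626*(1/31186) = 25491/(4500 + 90*I*√5) + 19813/15593 = 19813/15593 + 25491/(4500 + 90*I*√5)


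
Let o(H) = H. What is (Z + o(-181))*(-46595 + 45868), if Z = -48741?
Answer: 35566294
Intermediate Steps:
(Z + o(-181))*(-46595 + 45868) = (-48741 - 181)*(-46595 + 45868) = -48922*(-727) = 35566294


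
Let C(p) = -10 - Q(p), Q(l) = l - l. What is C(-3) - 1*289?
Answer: -299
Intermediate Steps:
Q(l) = 0
C(p) = -10 (C(p) = -10 - 1*0 = -10 + 0 = -10)
C(-3) - 1*289 = -10 - 1*289 = -10 - 289 = -299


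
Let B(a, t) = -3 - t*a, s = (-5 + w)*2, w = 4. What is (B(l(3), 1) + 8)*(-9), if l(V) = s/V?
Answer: -51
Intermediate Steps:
s = -2 (s = (-5 + 4)*2 = -1*2 = -2)
l(V) = -2/V
B(a, t) = -3 - a*t
(B(l(3), 1) + 8)*(-9) = ((-3 - 1*(-2/3)*1) + 8)*(-9) = ((-3 + 2/3) + 8)*(-9) = (-7/3 + 8)*(-9) = (17/3)*(-9) = -51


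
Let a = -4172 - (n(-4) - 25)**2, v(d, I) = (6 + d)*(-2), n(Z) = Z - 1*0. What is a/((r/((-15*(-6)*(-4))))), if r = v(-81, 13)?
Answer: 60156/5 ≈ 12031.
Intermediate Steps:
n(Z) = Z (n(Z) = Z + 0 = Z)
v(d, I) = -12 - 2*d
r = 150 (r = -12 - 2*(-81) = -12 + 162 = 150)
a = -5013 (a = -4172 - (-4 - 25)**2 = -4172 - 1*(-29)**2 = -4172 - 1*841 = -4172 - 841 = -5013)
a/((r/((-15*(-6)*(-4))))) = -5013/(150/((-15*(-6)*(-4)))) = -5013/(150/((90*(-4)))) = -5013/(150/(-360)) = -5013/(150*(-1/360)) = -5013/(-5/12) = -5013*(-12/5) = 60156/5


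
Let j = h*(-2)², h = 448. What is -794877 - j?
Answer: -796669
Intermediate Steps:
j = 1792 (j = 448*(-2)² = 448*4 = 1792)
-794877 - j = -794877 - 1*1792 = -794877 - 1792 = -796669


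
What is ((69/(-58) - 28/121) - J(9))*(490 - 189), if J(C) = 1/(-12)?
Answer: -16955029/42108 ≈ -402.66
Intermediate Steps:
J(C) = -1/12
((69/(-58) - 28/121) - J(9))*(490 - 189) = ((69/(-58) - 28/121) - 1*(-1/12))*(490 - 189) = ((69*(-1/58) - 28*1/121) + 1/12)*301 = ((-69/58 - 28/121) + 1/12)*301 = (-9973/7018 + 1/12)*301 = -56329/42108*301 = -16955029/42108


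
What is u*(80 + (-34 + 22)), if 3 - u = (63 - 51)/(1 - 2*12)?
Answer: 5508/23 ≈ 239.48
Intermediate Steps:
u = 81/23 (u = 3 - (63 - 51)/(1 - 2*12) = 3 - 12/(1 - 24) = 3 - 12/(-23) = 3 - 12*(-1)/23 = 3 - 1*(-12/23) = 3 + 12/23 = 81/23 ≈ 3.5217)
u*(80 + (-34 + 22)) = 81*(80 + (-34 + 22))/23 = 81*(80 - 12)/23 = (81/23)*68 = 5508/23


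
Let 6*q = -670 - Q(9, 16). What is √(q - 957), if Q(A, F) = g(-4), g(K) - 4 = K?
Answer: I*√9618/3 ≈ 32.69*I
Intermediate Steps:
g(K) = 4 + K
Q(A, F) = 0 (Q(A, F) = 4 - 4 = 0)
q = -335/3 (q = (-670 - 1*0)/6 = (-670 + 0)/6 = (⅙)*(-670) = -335/3 ≈ -111.67)
√(q - 957) = √(-335/3 - 957) = √(-3206/3) = I*√9618/3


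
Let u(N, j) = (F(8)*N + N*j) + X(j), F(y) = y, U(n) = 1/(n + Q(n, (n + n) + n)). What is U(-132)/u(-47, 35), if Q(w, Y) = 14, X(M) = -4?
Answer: 1/238950 ≈ 4.1850e-6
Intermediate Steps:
U(n) = 1/(14 + n) (U(n) = 1/(n + 14) = 1/(14 + n))
u(N, j) = -4 + 8*N + N*j (u(N, j) = (8*N + N*j) - 4 = -4 + 8*N + N*j)
U(-132)/u(-47, 35) = 1/((14 - 132)*(-4 + 8*(-47) - 47*35)) = 1/((-118)*(-4 - 376 - 1645)) = -1/118/(-2025) = -1/118*(-1/2025) = 1/238950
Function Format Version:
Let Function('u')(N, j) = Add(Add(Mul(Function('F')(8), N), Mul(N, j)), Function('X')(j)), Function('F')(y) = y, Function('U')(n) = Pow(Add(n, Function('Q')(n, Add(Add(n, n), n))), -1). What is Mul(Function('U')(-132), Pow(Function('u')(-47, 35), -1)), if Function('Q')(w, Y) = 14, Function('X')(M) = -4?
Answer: Rational(1, 238950) ≈ 4.1850e-6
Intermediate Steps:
Function('U')(n) = Pow(Add(14, n), -1) (Function('U')(n) = Pow(Add(n, 14), -1) = Pow(Add(14, n), -1))
Function('u')(N, j) = Add(-4, Mul(8, N), Mul(N, j)) (Function('u')(N, j) = Add(Add(Mul(8, N), Mul(N, j)), -4) = Add(-4, Mul(8, N), Mul(N, j)))
Mul(Function('U')(-132), Pow(Function('u')(-47, 35), -1)) = Mul(Pow(Add(14, -132), -1), Pow(Add(-4, Mul(8, -47), Mul(-47, 35)), -1)) = Mul(Pow(-118, -1), Pow(Add(-4, -376, -1645), -1)) = Mul(Rational(-1, 118), Pow(-2025, -1)) = Mul(Rational(-1, 118), Rational(-1, 2025)) = Rational(1, 238950)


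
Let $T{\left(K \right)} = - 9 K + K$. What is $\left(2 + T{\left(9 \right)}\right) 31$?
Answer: $-2170$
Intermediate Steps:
$T{\left(K \right)} = - 8 K$
$\left(2 + T{\left(9 \right)}\right) 31 = \left(2 - 72\right) 31 = \left(-70\right) 31 = -2170$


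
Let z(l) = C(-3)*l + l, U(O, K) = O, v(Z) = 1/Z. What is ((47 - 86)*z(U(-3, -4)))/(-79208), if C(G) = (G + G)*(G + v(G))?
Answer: -2457/79208 ≈ -0.031020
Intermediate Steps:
C(G) = 2*G*(G + 1/G) (C(G) = (G + G)*(G + 1/G) = (2*G)*(G + 1/G) = 2*G*(G + 1/G))
z(l) = 21*l (z(l) = (2 + 2*(-3)**2)*l + l = (2 + 2*9)*l + l = (2 + 18)*l + l = 20*l + l = 21*l)
((47 - 86)*z(U(-3, -4)))/(-79208) = ((47 - 86)*(21*(-3)))/(-79208) = -39*(-63)*(-1/79208) = 2457*(-1/79208) = -2457/79208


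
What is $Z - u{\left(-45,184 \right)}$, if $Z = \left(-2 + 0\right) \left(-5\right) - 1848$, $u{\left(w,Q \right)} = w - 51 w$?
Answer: $-4088$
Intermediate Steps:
$u{\left(w,Q \right)} = - 50 w$
$Z = -1838$ ($Z = \left(-2\right) \left(-5\right) - 1848 = 10 - 1848 = -1838$)
$Z - u{\left(-45,184 \right)} = -1838 - \left(-50\right) \left(-45\right) = -1838 - 2250 = -4088$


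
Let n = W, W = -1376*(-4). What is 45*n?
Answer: 247680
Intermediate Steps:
W = 5504
n = 5504
45*n = 45*5504 = 247680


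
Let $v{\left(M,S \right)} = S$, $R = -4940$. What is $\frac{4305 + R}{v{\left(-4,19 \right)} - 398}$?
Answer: $\frac{635}{379} \approx 1.6755$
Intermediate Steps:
$\frac{4305 + R}{v{\left(-4,19 \right)} - 398} = \frac{4305 - 4940}{19 - 398} = - \frac{635}{-379} = \left(-635\right) \left(- \frac{1}{379}\right) = \frac{635}{379}$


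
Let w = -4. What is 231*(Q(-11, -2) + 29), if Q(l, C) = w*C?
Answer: 8547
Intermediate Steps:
Q(l, C) = -4*C
231*(Q(-11, -2) + 29) = 231*(-4*(-2) + 29) = 231*(8 + 29) = 231*37 = 8547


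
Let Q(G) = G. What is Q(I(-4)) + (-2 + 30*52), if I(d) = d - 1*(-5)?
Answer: 1559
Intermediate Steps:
I(d) = 5 + d (I(d) = d + 5 = 5 + d)
Q(I(-4)) + (-2 + 30*52) = (5 - 4) + (-2 + 30*52) = 1 + (-2 + 1560) = 1 + 1558 = 1559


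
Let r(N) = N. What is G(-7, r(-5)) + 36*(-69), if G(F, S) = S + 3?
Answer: -2486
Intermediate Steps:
G(F, S) = 3 + S
G(-7, r(-5)) + 36*(-69) = (3 - 5) + 36*(-69) = -2 - 2484 = -2486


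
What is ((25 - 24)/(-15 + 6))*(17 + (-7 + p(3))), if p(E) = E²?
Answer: -19/9 ≈ -2.1111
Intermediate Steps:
((25 - 24)/(-15 + 6))*(17 + (-7 + p(3))) = ((25 - 24)/(-15 + 6))*(17 + (-7 + 3²)) = (1/(-9))*(17 + (-7 + 9)) = (1*(-⅑))*(17 + 2) = -⅑*19 = -19/9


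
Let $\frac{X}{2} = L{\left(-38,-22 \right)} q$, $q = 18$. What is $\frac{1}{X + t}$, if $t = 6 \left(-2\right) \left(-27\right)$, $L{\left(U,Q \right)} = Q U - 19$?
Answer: $\frac{1}{29736} \approx 3.3629 \cdot 10^{-5}$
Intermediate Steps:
$L{\left(U,Q \right)} = -19 + Q U$
$t = 324$ ($t = \left(-12\right) \left(-27\right) = 324$)
$X = 29412$ ($X = 2 \left(-19 - -836\right) 18 = 2 \left(-19 + 836\right) 18 = 2 \cdot 817 \cdot 18 = 2 \cdot 14706 = 29412$)
$\frac{1}{X + t} = \frac{1}{29412 + 324} = \frac{1}{29736}$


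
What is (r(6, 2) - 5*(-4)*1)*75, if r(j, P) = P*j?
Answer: 2400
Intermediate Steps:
(r(6, 2) - 5*(-4)*1)*75 = (2*6 - 5*(-4)*1)*75 = (12 + 20*1)*75 = (12 + 20)*75 = 32*75 = 2400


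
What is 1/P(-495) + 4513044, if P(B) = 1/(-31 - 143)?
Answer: 4512870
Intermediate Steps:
P(B) = -1/174 (P(B) = 1/(-174) = -1/174)
1/P(-495) + 4513044 = 1/(-1/174) + 4513044 = -174 + 4513044 = 4512870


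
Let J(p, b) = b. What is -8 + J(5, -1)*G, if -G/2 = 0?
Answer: -8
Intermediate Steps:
G = 0 (G = -2*0 = 0)
-8 + J(5, -1)*G = -8 - 1*0 = -8 + 0 = -8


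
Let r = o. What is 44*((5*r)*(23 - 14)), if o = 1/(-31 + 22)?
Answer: -220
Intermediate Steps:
o = -1/9 (o = 1/(-9) = -1/9 ≈ -0.11111)
r = -1/9 ≈ -0.11111
44*((5*r)*(23 - 14)) = 44*((5*(-1/9))*(23 - 14)) = 44*(-5/9*9) = 44*(-5) = -220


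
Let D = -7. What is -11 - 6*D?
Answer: 31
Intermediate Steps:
-11 - 6*D = -11 - 6*(-7) = -11 + 42 = 31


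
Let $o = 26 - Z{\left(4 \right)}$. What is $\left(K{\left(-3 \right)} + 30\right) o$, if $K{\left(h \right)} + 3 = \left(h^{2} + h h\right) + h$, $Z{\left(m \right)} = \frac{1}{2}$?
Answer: $1071$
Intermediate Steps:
$Z{\left(m \right)} = \frac{1}{2}$
$K{\left(h \right)} = -3 + h + 2 h^{2}$ ($K{\left(h \right)} = -3 + \left(\left(h^{2} + h h\right) + h\right) = -3 + \left(\left(h^{2} + h^{2}\right) + h\right) = -3 + \left(2 h^{2} + h\right) = -3 + \left(h + 2 h^{2}\right) = -3 + h + 2 h^{2}$)
$o = \frac{51}{2}$ ($o = 26 - \frac{1}{2} = \frac{51}{2} \approx 25.5$)
$\left(K{\left(-3 \right)} + 30\right) o = \left(\left(-3 - 3 + 2 \left(-3\right)^{2}\right) + 30\right) \frac{51}{2} = \left(\left(-3 - 3 + 2 \cdot 9\right) + 30\right) \frac{51}{2} = \left(\left(-3 - 3 + 18\right) + 30\right) \frac{51}{2} = \left(12 + 30\right) \frac{51}{2} = 42 \cdot \frac{51}{2} = 1071$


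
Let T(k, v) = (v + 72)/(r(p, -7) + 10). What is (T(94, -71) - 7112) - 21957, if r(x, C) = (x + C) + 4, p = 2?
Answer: -261620/9 ≈ -29069.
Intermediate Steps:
r(x, C) = 4 + C + x (r(x, C) = (C + x) + 4 = 4 + C + x)
T(k, v) = 8 + v/9 (T(k, v) = (v + 72)/((4 - 7 + 2) + 10) = (72 + v)/(-1 + 10) = (72 + v)/9 = (72 + v)*(⅑) = 8 + v/9)
(T(94, -71) - 7112) - 21957 = ((8 + (⅑)*(-71)) - 7112) - 21957 = ((8 - 71/9) - 7112) - 21957 = (⅑ - 7112) - 21957 = -64007/9 - 21957 = -261620/9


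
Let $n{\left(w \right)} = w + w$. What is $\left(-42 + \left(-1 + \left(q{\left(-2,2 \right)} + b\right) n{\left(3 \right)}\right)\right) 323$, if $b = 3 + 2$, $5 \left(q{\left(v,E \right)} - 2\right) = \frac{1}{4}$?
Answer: $- \frac{2261}{10} \approx -226.1$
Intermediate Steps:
$q{\left(v,E \right)} = \frac{41}{20}$ ($q{\left(v,E \right)} = 2 + \frac{1}{5 \cdot 4} = 2 + \frac{1}{5} \cdot \frac{1}{4} = 2 + \frac{1}{20} = \frac{41}{20}$)
$b = 5$
$n{\left(w \right)} = 2 w$
$\left(-42 + \left(-1 + \left(q{\left(-2,2 \right)} + b\right) n{\left(3 \right)}\right)\right) 323 = \left(-42 - \left(1 - \left(\frac{41}{20} + 5\right) 2 \cdot 3\right)\right) 323 = \left(-42 + \left(-1 + \frac{141}{20} \cdot 6\right)\right) 323 = \left(-42 + \left(-1 + \frac{423}{10}\right)\right) 323 = \left(-42 + \frac{413}{10}\right) 323 = \left(- \frac{7}{10}\right) 323 = - \frac{2261}{10}$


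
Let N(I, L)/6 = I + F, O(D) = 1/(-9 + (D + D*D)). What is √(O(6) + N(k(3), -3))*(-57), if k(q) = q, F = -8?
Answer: -19*I*√32637/11 ≈ -312.04*I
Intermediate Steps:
O(D) = 1/(-9 + D + D²) (O(D) = 1/(-9 + (D + D²)) = 1/(-9 + D + D²))
N(I, L) = -48 + 6*I (N(I, L) = 6*(I - 8) = 6*(-8 + I) = -48 + 6*I)
√(O(6) + N(k(3), -3))*(-57) = √(1/(-9 + 6 + 6²) + (-48 + 6*3))*(-57) = √(1/(-9 + 6 + 36) + (-48 + 18))*(-57) = √(1/33 - 30)*(-57) = √(-989/33)*(-57) = (I*√32637/33)*(-57) = -19*I*√32637/11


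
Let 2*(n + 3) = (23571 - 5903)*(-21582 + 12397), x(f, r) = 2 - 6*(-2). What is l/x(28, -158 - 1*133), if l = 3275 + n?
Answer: -40568509/7 ≈ -5.7955e+6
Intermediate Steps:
x(f, r) = 14 (x(f, r) = 2 + 12 = 14)
n = -81140293 (n = -3 + ((23571 - 5903)*(-21582 + 12397))/2 = -3 + (17668*(-9185))/2 = -3 + (½)*(-162280580) = -3 - 81140290 = -81140293)
l = -81137018 (l = 3275 - 81140293 = -81137018)
l/x(28, -158 - 1*133) = -81137018/14 = -81137018*1/14 = -40568509/7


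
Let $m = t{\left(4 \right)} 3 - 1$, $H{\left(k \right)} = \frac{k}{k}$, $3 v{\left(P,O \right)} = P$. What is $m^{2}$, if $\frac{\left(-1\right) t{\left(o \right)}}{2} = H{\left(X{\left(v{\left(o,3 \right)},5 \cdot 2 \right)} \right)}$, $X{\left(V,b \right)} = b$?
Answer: $49$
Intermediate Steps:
$v{\left(P,O \right)} = \frac{P}{3}$
$H{\left(k \right)} = 1$
$t{\left(o \right)} = -2$ ($t{\left(o \right)} = \left(-2\right) 1 = -2$)
$m = -7$ ($m = \left(-2\right) 3 - 1 = -6 - 1 = -7$)
$m^{2} = \left(-7\right)^{2} = 49$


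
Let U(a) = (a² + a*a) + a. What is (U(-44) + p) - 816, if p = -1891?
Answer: 1121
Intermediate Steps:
U(a) = a + 2*a² (U(a) = (a² + a²) + a = 2*a² + a = a + 2*a²)
(U(-44) + p) - 816 = (-44*(1 + 2*(-44)) - 1891) - 816 = (-44*(1 - 88) - 1891) - 816 = (-44*(-87) - 1891) - 816 = (3828 - 1891) - 816 = 1937 - 816 = 1121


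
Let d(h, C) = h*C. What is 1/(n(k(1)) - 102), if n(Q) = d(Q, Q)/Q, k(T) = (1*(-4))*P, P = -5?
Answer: -1/82 ≈ -0.012195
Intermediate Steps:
d(h, C) = C*h
k(T) = 20 (k(T) = (1*(-4))*(-5) = -4*(-5) = 20)
n(Q) = Q (n(Q) = (Q*Q)/Q = Q**2/Q = Q)
1/(n(k(1)) - 102) = 1/(20 - 102) = 1/(-82) = -1/82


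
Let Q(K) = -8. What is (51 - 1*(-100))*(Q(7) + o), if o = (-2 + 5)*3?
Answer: 151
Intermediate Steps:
o = 9 (o = 3*3 = 9)
(51 - 1*(-100))*(Q(7) + o) = (51 - 1*(-100))*(-8 + 9) = (51 + 100)*1 = 151*1 = 151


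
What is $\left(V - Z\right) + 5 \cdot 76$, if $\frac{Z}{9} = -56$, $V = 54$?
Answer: $938$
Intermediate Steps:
$Z = -504$ ($Z = 9 \left(-56\right) = -504$)
$\left(V - Z\right) + 5 \cdot 76 = \left(54 - -504\right) + 5 \cdot 76 = \left(54 + 504\right) + 380 = 558 + 380 = 938$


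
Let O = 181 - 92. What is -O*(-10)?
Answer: 890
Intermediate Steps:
O = 89
-O*(-10) = -89*(-10) = -1*(-890) = 890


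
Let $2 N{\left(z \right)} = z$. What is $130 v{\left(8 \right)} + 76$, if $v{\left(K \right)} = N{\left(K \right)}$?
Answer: $596$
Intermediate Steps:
$N{\left(z \right)} = \frac{z}{2}$
$v{\left(K \right)} = \frac{K}{2}$
$130 v{\left(8 \right)} + 76 = 130 \cdot \frac{1}{2} \cdot 8 + 76 = 130 \cdot 4 + 76 = 520 + 76 = 596$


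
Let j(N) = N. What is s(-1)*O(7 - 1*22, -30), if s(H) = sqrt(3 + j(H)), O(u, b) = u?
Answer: -15*sqrt(2) ≈ -21.213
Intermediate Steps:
s(H) = sqrt(3 + H)
s(-1)*O(7 - 1*22, -30) = sqrt(3 - 1)*(7 - 1*22) = sqrt(2)*(7 - 22) = sqrt(2)*(-15) = -15*sqrt(2)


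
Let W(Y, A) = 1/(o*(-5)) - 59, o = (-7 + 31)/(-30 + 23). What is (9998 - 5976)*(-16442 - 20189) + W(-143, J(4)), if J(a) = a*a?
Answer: -17679592913/120 ≈ -1.4733e+8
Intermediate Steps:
J(a) = a²
o = -24/7 (o = 24/(-7) = 24*(-⅐) = -24/7 ≈ -3.4286)
W(Y, A) = -7073/120 (W(Y, A) = 1/(-24/7*(-5)) - 59 = 1/(120/7) - 59 = 7/120 - 59 = -7073/120)
(9998 - 5976)*(-16442 - 20189) + W(-143, J(4)) = (9998 - 5976)*(-16442 - 20189) - 7073/120 = 4022*(-36631) - 7073/120 = -147329882 - 7073/120 = -17679592913/120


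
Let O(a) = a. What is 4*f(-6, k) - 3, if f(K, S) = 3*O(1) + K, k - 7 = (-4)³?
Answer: -15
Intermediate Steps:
k = -57 (k = 7 + (-4)³ = 7 - 64 = -57)
f(K, S) = 3 + K (f(K, S) = 3*1 + K = 3 + K)
4*f(-6, k) - 3 = 4*(3 - 6) - 3 = 4*(-3) - 3 = -12 - 3 = -15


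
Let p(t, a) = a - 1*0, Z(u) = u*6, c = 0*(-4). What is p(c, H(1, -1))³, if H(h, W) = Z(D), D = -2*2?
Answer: -13824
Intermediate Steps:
D = -4
c = 0
Z(u) = 6*u
H(h, W) = -24 (H(h, W) = 6*(-4) = -24)
p(t, a) = a (p(t, a) = a + 0 = a)
p(c, H(1, -1))³ = (-24)³ = -13824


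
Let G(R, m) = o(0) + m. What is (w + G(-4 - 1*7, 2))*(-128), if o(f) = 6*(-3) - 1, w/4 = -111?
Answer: 59008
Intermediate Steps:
w = -444 (w = 4*(-111) = -444)
o(f) = -19 (o(f) = -18 - 1 = -19)
G(R, m) = -19 + m
(w + G(-4 - 1*7, 2))*(-128) = (-444 + (-19 + 2))*(-128) = (-444 - 17)*(-128) = -461*(-128) = 59008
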